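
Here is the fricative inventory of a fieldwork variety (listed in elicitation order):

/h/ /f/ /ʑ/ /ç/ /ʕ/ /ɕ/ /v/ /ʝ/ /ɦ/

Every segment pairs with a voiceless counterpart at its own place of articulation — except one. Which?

/ʕ/

Labiodental: /f/ ~ /v/
Alveolo-palatal: /ɕ/ ~ /ʑ/
Palatal: /ç/ ~ /ʝ/
Glottal: /h/ ~ /ɦ/
Pharyngeal: only /ʕ/ (voiced); no voiceless partner.
So /ʕ/ is the unpaired segment.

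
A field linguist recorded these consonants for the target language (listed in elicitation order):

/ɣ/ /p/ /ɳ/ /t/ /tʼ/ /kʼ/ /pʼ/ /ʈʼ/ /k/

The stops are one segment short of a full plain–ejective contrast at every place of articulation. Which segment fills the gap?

/ʈ/

Plain: /p/ (bilabial), /t/ (alveolar), /k/ (velar).
Ejective: /pʼ/ (bilabial), /tʼ/ (alveolar), /ʈʼ/ (retroflex), /kʼ/ (velar).
The retroflex row has no plain member, so the gap is the plain retroflex stop /ʈ/.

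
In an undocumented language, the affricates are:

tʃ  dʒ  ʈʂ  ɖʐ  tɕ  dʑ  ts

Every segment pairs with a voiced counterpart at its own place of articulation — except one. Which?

/ts/

Postalveolar: /tʃ/ ~ /dʒ/
Retroflex: /ʈʂ/ ~ /ɖʐ/
Alveolo-palatal: /tɕ/ ~ /dʑ/
Alveolar: only /ts/ (voiceless); no voiced partner.
So /ts/ is the unpaired segment.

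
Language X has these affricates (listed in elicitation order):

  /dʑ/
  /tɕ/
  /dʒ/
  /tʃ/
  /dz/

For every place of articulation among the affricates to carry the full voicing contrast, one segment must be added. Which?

/ts/

place of articulation  voiceless  voiced  
alveolar          —         dz      
postalveolar      tʃ        dʒ      
alveolo-palatal   tɕ        dʑ      
The alveolar row has no voiceless member, so the gap is the voiceless alveolar affricate /ts/.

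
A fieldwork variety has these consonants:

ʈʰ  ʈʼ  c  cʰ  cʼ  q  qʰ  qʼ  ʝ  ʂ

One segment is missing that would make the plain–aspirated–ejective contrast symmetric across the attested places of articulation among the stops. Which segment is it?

/ʈ/

Plain: /c/ (palatal), /q/ (uvular).
Aspirated: /ʈʰ/ (retroflex), /cʰ/ (palatal), /qʰ/ (uvular).
Ejective: /ʈʼ/ (retroflex), /cʼ/ (palatal), /qʼ/ (uvular).
The retroflex row has no plain member, so the gap is the plain retroflex stop /ʈ/.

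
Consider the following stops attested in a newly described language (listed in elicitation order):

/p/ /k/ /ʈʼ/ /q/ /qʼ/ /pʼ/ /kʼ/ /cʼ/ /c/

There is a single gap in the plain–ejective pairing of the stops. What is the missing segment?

bilabial: plain /p/, ejective /pʼ/.
retroflex: plain —, ejective /ʈʼ/.
palatal: plain /c/, ejective /cʼ/.
velar: plain /k/, ejective /kʼ/.
uvular: plain /q/, ejective /qʼ/.
The retroflex row has no plain member, so the gap is the plain retroflex stop /ʈ/.

/ʈ/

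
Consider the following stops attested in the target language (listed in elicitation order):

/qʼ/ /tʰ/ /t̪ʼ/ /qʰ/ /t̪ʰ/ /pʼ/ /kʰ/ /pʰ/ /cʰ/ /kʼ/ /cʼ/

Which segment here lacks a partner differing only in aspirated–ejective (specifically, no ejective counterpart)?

Bilabial: /pʰ/ ~ /pʼ/
Dental: /t̪ʰ/ ~ /t̪ʼ/
Palatal: /cʰ/ ~ /cʼ/
Velar: /kʰ/ ~ /kʼ/
Uvular: /qʰ/ ~ /qʼ/
Alveolar: only /tʰ/ (aspirated); no ejective partner.
So /tʰ/ is the unpaired segment.

/tʰ/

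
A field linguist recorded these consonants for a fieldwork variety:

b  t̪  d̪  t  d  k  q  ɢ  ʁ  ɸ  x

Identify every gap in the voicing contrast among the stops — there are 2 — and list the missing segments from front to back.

place of articulation  voiceless  voiced  
bilabial          —         b       
dental            t̪        d̪      
alveolar          t         d       
velar             k         —       
uvular            q         ɢ       
Gaps, from front to back: bilabial lacks voiceless (/p/); velar lacks voiced (/ɡ/).

/p/, /ɡ/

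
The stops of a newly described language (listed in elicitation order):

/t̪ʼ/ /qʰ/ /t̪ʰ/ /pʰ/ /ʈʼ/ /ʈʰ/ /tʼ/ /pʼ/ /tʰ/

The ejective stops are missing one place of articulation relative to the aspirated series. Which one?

uvular

place of articulation  aspirated  ejective
bilabial          pʰ        pʼ      
dental            t̪ʰ       t̪ʼ     
alveolar          tʰ        tʼ      
retroflex         ʈʰ        ʈʼ      
uvular            qʰ        —       
Every place of articulation has an ejective member except uvular, where /qʼ/ would be expected.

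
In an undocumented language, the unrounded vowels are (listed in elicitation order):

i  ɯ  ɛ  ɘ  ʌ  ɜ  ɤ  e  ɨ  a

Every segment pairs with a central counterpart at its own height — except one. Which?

High: /i/ ~ /ɨ/ ~ /ɯ/
High-mid: /e/ ~ /ɘ/ ~ /ɤ/
Low-mid: /ɛ/ ~ /ɜ/ ~ /ʌ/
Low: only /a/ (front); no central partner.
So /a/ is the unpaired segment.

/a/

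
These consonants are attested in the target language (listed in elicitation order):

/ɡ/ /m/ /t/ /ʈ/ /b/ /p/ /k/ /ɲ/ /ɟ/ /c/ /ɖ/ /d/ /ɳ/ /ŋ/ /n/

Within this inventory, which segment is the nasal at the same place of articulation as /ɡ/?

/ŋ/

/ɡ/ is a voiced velar stop.
The nasal at the same place is a velar nasal — in this inventory, /ŋ/.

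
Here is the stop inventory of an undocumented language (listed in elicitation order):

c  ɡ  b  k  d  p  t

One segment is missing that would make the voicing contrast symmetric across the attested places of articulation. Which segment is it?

Voiceless: /p/ (bilabial), /t/ (alveolar), /c/ (palatal), /k/ (velar).
Voiced: /b/ (bilabial), /d/ (alveolar), /ɡ/ (velar).
The palatal row has no voiced member, so the gap is the voiced palatal stop /ɟ/.

/ɟ/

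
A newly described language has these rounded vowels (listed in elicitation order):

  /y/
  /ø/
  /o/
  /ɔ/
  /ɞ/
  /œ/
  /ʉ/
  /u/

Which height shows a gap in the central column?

high-mid

Front: /y/ (high), /ø/ (high-mid), /œ/ (low-mid).
Central: /ʉ/ (high), /ɞ/ (low-mid).
Back: /u/ (high), /o/ (high-mid), /ɔ/ (low-mid).
Every height has a central member except high-mid, where /ɵ/ would be expected.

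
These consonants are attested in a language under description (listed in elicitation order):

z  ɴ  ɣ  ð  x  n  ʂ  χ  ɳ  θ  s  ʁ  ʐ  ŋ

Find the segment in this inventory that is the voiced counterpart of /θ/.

/ð/

/θ/ is a voiceless dental fricative.
The voiced counterpart is a voiced dental fricative — in this inventory, /ð/.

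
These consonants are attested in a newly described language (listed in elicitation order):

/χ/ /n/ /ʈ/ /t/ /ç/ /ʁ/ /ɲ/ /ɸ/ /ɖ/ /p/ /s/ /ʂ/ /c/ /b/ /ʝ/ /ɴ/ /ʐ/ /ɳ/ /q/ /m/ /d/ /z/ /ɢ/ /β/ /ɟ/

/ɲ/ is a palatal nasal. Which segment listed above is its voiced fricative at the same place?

/ʝ/

The voiced fricative at the same place is a voiced palatal fricative — in this inventory, /ʝ/.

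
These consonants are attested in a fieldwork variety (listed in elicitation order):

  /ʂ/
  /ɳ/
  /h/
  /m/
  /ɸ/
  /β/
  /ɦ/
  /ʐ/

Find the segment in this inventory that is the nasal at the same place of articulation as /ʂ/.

/ɳ/

/ʂ/ is a voiceless retroflex fricative.
The nasal at the same place is a retroflex nasal — in this inventory, /ɳ/.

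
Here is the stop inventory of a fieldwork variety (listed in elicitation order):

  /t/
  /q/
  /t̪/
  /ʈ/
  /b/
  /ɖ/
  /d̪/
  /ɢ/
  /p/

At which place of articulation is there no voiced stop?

alveolar

bilabial: voiceless /p/, voiced /b/.
dental: voiceless /t̪/, voiced /d̪/.
alveolar: voiceless /t/, voiced —.
retroflex: voiceless /ʈ/, voiced /ɖ/.
uvular: voiceless /q/, voiced /ɢ/.
Every place of articulation has a voiced member except alveolar, where /d/ would be expected.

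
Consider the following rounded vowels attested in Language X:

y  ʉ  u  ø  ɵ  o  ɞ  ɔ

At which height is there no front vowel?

low-mid

Front: /y/ (high), /ø/ (high-mid).
Central: /ʉ/ (high), /ɵ/ (high-mid), /ɞ/ (low-mid).
Back: /u/ (high), /o/ (high-mid), /ɔ/ (low-mid).
Every height has a front member except low-mid, where /œ/ would be expected.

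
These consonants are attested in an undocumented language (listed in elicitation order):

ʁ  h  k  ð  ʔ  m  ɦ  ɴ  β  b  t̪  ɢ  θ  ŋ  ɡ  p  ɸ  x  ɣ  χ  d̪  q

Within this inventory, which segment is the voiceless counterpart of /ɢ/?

/ɢ/ is a voiced uvular stop.
The voiceless counterpart is a voiceless uvular stop — in this inventory, /q/.

/q/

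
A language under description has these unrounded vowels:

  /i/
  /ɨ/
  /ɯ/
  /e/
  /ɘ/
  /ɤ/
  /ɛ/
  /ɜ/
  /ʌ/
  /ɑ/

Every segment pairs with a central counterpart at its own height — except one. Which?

/ɑ/

High: /i/ ~ /ɨ/ ~ /ɯ/
High-mid: /e/ ~ /ɘ/ ~ /ɤ/
Low-mid: /ɛ/ ~ /ɜ/ ~ /ʌ/
Low: only /ɑ/ (back); no central partner.
So /ɑ/ is the unpaired segment.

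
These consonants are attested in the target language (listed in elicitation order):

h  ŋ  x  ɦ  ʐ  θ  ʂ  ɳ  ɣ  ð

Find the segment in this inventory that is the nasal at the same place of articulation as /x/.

/ŋ/

/x/ is a voiceless velar fricative.
The nasal at the same place is a velar nasal — in this inventory, /ŋ/.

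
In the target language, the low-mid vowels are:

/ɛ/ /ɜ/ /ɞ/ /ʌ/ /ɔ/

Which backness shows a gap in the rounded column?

front: unrounded /ɛ/, rounded —.
central: unrounded /ɜ/, rounded /ɞ/.
back: unrounded /ʌ/, rounded /ɔ/.
Every backness has a rounded member except front, where /œ/ would be expected.

front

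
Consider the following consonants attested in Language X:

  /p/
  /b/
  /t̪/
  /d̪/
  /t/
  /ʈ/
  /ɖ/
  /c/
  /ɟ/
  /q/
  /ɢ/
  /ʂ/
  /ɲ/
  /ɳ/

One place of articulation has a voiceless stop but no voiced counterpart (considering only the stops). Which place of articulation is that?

Voiceless: /p/ (bilabial), /t̪/ (dental), /t/ (alveolar), /ʈ/ (retroflex), /c/ (palatal), /q/ (uvular).
Voiced: /b/ (bilabial), /d̪/ (dental), /ɖ/ (retroflex), /ɟ/ (palatal), /ɢ/ (uvular).
Every place of articulation has a voiced member except alveolar, where /d/ would be expected.

alveolar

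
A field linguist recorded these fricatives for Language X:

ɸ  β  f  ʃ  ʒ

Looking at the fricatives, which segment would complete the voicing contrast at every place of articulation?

place of articulation  voiceless  voiced  
bilabial          ɸ         β       
labiodental       f         —       
postalveolar      ʃ         ʒ       
The labiodental row has no voiced member, so the gap is the voiced labiodental fricative /v/.

/v/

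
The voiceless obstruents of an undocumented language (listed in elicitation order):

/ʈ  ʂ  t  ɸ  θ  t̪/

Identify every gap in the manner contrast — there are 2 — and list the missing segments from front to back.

Stop: /t̪/ (dental), /t/ (alveolar), /ʈ/ (retroflex).
Fricative: /ɸ/ (bilabial), /θ/ (dental), /ʂ/ (retroflex).
Gaps, from front to back: bilabial lacks stop (/p/); alveolar lacks fricative (/s/).

/p/, /s/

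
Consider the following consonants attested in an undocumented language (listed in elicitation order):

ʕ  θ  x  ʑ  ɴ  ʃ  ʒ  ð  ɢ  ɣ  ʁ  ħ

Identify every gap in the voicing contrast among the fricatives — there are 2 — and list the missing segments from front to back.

/ɕ/, /χ/

place of articulation  voiceless  voiced  
dental            θ         ð       
postalveolar      ʃ         ʒ       
alveolo-palatal   —         ʑ       
velar             x         ɣ       
uvular            —         ʁ       
pharyngeal        ħ         ʕ       
Gaps, from front to back: alveolo-palatal lacks voiceless (/ɕ/); uvular lacks voiceless (/χ/).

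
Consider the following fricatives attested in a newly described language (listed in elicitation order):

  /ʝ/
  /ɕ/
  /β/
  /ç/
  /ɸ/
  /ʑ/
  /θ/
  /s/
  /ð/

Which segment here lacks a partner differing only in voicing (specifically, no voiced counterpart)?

/s/

Bilabial: /ɸ/ ~ /β/
Dental: /θ/ ~ /ð/
Alveolo-palatal: /ɕ/ ~ /ʑ/
Palatal: /ç/ ~ /ʝ/
Alveolar: only /s/ (voiceless); no voiced partner.
So /s/ is the unpaired segment.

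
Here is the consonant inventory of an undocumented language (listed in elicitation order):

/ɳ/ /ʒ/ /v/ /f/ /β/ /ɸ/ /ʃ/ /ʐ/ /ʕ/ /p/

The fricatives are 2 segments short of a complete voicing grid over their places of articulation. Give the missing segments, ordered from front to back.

Voiceless: /ɸ/ (bilabial), /f/ (labiodental), /ʃ/ (postalveolar).
Voiced: /β/ (bilabial), /v/ (labiodental), /ʒ/ (postalveolar), /ʐ/ (retroflex), /ʕ/ (pharyngeal).
Gaps, from front to back: retroflex lacks voiceless (/ʂ/); pharyngeal lacks voiceless (/ħ/).

/ʂ/, /ħ/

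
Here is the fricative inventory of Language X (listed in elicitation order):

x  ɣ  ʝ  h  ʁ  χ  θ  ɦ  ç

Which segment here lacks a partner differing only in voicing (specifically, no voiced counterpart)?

Palatal: /ç/ ~ /ʝ/
Velar: /x/ ~ /ɣ/
Uvular: /χ/ ~ /ʁ/
Glottal: /h/ ~ /ɦ/
Dental: only /θ/ (voiceless); no voiced partner.
So /θ/ is the unpaired segment.

/θ/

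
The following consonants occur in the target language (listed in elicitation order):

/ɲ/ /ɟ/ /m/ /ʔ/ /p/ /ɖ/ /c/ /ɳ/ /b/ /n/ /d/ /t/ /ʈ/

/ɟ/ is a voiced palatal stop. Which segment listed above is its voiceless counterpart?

The voiceless counterpart is a voiceless palatal stop — in this inventory, /c/.

/c/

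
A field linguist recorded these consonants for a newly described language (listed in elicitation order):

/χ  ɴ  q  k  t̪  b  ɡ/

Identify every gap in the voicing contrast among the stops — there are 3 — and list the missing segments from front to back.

bilabial: voiceless —, voiced /b/.
dental: voiceless /t̪/, voiced —.
velar: voiceless /k/, voiced /ɡ/.
uvular: voiceless /q/, voiced —.
Gaps, from front to back: bilabial lacks voiceless (/p/); dental lacks voiced (/d̪/); uvular lacks voiced (/ɢ/).

/p/, /d̪/, /ɢ/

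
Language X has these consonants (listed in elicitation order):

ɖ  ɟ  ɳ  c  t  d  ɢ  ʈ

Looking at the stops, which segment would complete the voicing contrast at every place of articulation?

Voiceless: /t/ (alveolar), /ʈ/ (retroflex), /c/ (palatal).
Voiced: /d/ (alveolar), /ɖ/ (retroflex), /ɟ/ (palatal), /ɢ/ (uvular).
The uvular row has no voiceless member, so the gap is the voiceless uvular stop /q/.

/q/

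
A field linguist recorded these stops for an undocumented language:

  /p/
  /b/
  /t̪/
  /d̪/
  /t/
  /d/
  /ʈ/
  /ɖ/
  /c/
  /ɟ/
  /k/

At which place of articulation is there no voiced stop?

velar

bilabial: voiceless /p/, voiced /b/.
dental: voiceless /t̪/, voiced /d̪/.
alveolar: voiceless /t/, voiced /d/.
retroflex: voiceless /ʈ/, voiced /ɖ/.
palatal: voiceless /c/, voiced /ɟ/.
velar: voiceless /k/, voiced —.
Every place of articulation has a voiced member except velar, where /ɡ/ would be expected.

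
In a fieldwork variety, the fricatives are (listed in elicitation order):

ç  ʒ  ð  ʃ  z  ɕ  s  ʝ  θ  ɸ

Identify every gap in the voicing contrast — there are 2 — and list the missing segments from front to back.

/β/, /ʑ/

place of articulation  voiceless  voiced  
bilabial          ɸ         —       
dental            θ         ð       
alveolar          s         z       
postalveolar      ʃ         ʒ       
alveolo-palatal   ɕ         —       
palatal           ç         ʝ       
Gaps, from front to back: bilabial lacks voiced (/β/); alveolo-palatal lacks voiced (/ʑ/).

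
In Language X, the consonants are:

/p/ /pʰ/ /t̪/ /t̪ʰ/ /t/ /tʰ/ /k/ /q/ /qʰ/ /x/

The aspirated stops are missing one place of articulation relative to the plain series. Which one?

place of articulation  plain     aspirated
bilabial          p         pʰ      
dental            t̪        t̪ʰ     
alveolar          t         tʰ      
velar             k         —       
uvular            q         qʰ      
Every place of articulation has an aspirated member except velar, where /kʰ/ would be expected.

velar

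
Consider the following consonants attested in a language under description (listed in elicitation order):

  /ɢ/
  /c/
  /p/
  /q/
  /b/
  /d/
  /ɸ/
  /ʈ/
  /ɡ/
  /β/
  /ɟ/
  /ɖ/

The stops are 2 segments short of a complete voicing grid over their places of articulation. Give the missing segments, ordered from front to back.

Voiceless: /p/ (bilabial), /ʈ/ (retroflex), /c/ (palatal), /q/ (uvular).
Voiced: /b/ (bilabial), /d/ (alveolar), /ɖ/ (retroflex), /ɟ/ (palatal), /ɡ/ (velar), /ɢ/ (uvular).
Gaps, from front to back: alveolar lacks voiceless (/t/); velar lacks voiceless (/k/).

/t/, /k/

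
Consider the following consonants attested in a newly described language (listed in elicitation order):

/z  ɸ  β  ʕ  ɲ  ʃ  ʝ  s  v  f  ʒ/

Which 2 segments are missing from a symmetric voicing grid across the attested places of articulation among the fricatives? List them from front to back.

/ç/, /ħ/

place of articulation  voiceless  voiced  
bilabial          ɸ         β       
labiodental       f         v       
alveolar          s         z       
postalveolar      ʃ         ʒ       
palatal           —         ʝ       
pharyngeal        —         ʕ       
Gaps, from front to back: palatal lacks voiceless (/ç/); pharyngeal lacks voiceless (/ħ/).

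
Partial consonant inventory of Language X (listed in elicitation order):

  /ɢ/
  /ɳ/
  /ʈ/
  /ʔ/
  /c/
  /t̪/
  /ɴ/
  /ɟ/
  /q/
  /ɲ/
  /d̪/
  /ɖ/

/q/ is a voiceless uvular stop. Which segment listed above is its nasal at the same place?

/ɴ/

The nasal at the same place is an uvular nasal — in this inventory, /ɴ/.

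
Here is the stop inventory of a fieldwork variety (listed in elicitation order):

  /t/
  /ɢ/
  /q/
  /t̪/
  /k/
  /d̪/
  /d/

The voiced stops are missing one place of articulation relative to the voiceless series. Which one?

velar

dental: voiceless /t̪/, voiced /d̪/.
alveolar: voiceless /t/, voiced /d/.
velar: voiceless /k/, voiced —.
uvular: voiceless /q/, voiced /ɢ/.
Every place of articulation has a voiced member except velar, where /ɡ/ would be expected.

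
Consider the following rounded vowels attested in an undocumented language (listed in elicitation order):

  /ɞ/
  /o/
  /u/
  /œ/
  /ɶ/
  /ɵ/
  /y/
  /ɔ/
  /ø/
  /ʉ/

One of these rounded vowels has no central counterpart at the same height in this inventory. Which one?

High: /y/ ~ /ʉ/ ~ /u/
High-mid: /ø/ ~ /ɵ/ ~ /o/
Low-mid: /œ/ ~ /ɞ/ ~ /ɔ/
Low: only /ɶ/ (front); no central partner.
So /ɶ/ is the unpaired segment.

/ɶ/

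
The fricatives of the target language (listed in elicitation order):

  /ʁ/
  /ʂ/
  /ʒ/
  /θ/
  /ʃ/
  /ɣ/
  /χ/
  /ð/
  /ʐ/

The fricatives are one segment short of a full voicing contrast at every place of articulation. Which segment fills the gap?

/x/

Voiceless: /θ/ (dental), /ʃ/ (postalveolar), /ʂ/ (retroflex), /χ/ (uvular).
Voiced: /ð/ (dental), /ʒ/ (postalveolar), /ʐ/ (retroflex), /ɣ/ (velar), /ʁ/ (uvular).
The velar row has no voiceless member, so the gap is the voiceless velar fricative /x/.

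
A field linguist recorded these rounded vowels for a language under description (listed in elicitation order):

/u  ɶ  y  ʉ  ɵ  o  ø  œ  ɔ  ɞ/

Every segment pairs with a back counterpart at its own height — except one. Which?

/ɶ/

High: /y/ ~ /ʉ/ ~ /u/
High-mid: /ø/ ~ /ɵ/ ~ /o/
Low-mid: /œ/ ~ /ɞ/ ~ /ɔ/
Low: only /ɶ/ (front); no back partner.
So /ɶ/ is the unpaired segment.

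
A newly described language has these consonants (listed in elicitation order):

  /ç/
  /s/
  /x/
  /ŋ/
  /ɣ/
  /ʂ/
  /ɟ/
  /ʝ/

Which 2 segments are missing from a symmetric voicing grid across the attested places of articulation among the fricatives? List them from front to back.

/z/, /ʐ/

place of articulation  voiceless  voiced  
alveolar          s         —       
retroflex         ʂ         —       
palatal           ç         ʝ       
velar             x         ɣ       
Gaps, from front to back: alveolar lacks voiced (/z/); retroflex lacks voiced (/ʐ/).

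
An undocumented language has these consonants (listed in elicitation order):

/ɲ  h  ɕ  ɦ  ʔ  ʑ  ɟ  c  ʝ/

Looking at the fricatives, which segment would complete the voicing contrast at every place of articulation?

/ç/

Voiceless: /ɕ/ (alveolo-palatal), /h/ (glottal).
Voiced: /ʑ/ (alveolo-palatal), /ʝ/ (palatal), /ɦ/ (glottal).
The palatal row has no voiceless member, so the gap is the voiceless palatal fricative /ç/.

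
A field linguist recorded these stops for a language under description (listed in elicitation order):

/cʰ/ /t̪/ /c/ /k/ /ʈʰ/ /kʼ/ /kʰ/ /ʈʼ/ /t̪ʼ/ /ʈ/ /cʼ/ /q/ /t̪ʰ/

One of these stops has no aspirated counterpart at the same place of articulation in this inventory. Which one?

/q/

Dental: /t̪/ ~ /t̪ʰ/ ~ /t̪ʼ/
Retroflex: /ʈ/ ~ /ʈʰ/ ~ /ʈʼ/
Palatal: /c/ ~ /cʰ/ ~ /cʼ/
Velar: /k/ ~ /kʰ/ ~ /kʼ/
Uvular: only /q/ (plain); no aspirated partner.
So /q/ is the unpaired segment.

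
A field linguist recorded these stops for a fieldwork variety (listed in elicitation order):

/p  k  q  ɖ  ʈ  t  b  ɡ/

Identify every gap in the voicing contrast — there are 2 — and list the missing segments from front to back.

/d/, /ɢ/

place of articulation  voiceless  voiced  
bilabial          p         b       
alveolar          t         —       
retroflex         ʈ         ɖ       
velar             k         ɡ       
uvular            q         —       
Gaps, from front to back: alveolar lacks voiced (/d/); uvular lacks voiced (/ɢ/).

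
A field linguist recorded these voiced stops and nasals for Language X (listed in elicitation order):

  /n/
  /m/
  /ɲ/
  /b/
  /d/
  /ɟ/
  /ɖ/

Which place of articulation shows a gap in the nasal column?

retroflex

bilabial: oral stop /b/, nasal /m/.
alveolar: oral stop /d/, nasal /n/.
retroflex: oral stop /ɖ/, nasal —.
palatal: oral stop /ɟ/, nasal /ɲ/.
Every place of articulation has a nasal member except retroflex, where /ɳ/ would be expected.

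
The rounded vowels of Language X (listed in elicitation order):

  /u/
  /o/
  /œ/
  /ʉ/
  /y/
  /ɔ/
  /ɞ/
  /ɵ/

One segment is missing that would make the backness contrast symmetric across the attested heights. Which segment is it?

Front: /y/ (high), /œ/ (low-mid).
Central: /ʉ/ (high), /ɵ/ (high-mid), /ɞ/ (low-mid).
Back: /u/ (high), /o/ (high-mid), /ɔ/ (low-mid).
The high-mid row has no front member, so the gap is the high-mid front rounded vowel /ø/.

/ø/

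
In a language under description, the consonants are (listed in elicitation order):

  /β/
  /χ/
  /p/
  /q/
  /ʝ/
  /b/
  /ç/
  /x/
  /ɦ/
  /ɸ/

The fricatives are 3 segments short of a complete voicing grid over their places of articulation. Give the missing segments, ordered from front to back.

bilabial: voiceless /ɸ/, voiced /β/.
palatal: voiceless /ç/, voiced /ʝ/.
velar: voiceless /x/, voiced —.
uvular: voiceless /χ/, voiced —.
glottal: voiceless —, voiced /ɦ/.
Gaps, from front to back: velar lacks voiced (/ɣ/); uvular lacks voiced (/ʁ/); glottal lacks voiceless (/h/).

/ɣ/, /ʁ/, /h/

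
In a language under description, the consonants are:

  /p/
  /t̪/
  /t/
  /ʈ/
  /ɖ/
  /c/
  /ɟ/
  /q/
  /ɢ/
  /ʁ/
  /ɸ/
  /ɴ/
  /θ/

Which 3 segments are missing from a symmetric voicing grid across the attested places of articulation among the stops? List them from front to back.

Voiceless: /p/ (bilabial), /t̪/ (dental), /t/ (alveolar), /ʈ/ (retroflex), /c/ (palatal), /q/ (uvular).
Voiced: /ɖ/ (retroflex), /ɟ/ (palatal), /ɢ/ (uvular).
Gaps, from front to back: bilabial lacks voiced (/b/); dental lacks voiced (/d̪/); alveolar lacks voiced (/d/).

/b/, /d̪/, /d/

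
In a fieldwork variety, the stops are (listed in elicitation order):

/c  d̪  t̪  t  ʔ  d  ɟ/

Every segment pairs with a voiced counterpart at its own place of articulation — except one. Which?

/ʔ/

Dental: /t̪/ ~ /d̪/
Alveolar: /t/ ~ /d/
Palatal: /c/ ~ /ɟ/
Glottal: only /ʔ/ (voiceless); no voiced partner.
So /ʔ/ is the unpaired segment.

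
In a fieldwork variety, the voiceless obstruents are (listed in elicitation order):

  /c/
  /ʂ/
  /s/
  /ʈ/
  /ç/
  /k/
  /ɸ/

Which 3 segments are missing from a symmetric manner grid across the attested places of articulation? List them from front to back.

/p/, /t/, /x/

bilabial: stop —, fricative /ɸ/.
alveolar: stop —, fricative /s/.
retroflex: stop /ʈ/, fricative /ʂ/.
palatal: stop /c/, fricative /ç/.
velar: stop /k/, fricative —.
Gaps, from front to back: bilabial lacks stop (/p/); alveolar lacks stop (/t/); velar lacks fricative (/x/).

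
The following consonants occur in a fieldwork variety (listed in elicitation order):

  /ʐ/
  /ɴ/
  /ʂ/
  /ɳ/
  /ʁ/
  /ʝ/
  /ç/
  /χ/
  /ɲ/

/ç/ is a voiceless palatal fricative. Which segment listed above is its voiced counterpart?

/ʝ/

The voiced counterpart is a voiced palatal fricative — in this inventory, /ʝ/.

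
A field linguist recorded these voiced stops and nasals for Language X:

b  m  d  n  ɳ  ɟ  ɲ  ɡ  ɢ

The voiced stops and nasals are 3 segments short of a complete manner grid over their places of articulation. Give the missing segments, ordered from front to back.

/ɖ/, /ŋ/, /ɴ/

place of articulation  oral stop  nasal   
bilabial          b         m       
alveolar          d         n       
retroflex         —         ɳ       
palatal           ɟ         ɲ       
velar             ɡ         —       
uvular            ɢ         —       
Gaps, from front to back: retroflex lacks oral stop (/ɖ/); velar lacks nasal (/ŋ/); uvular lacks nasal (/ɴ/).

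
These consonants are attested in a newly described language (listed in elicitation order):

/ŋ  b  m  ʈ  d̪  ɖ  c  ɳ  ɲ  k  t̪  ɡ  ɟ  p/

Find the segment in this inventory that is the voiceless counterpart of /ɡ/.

/k/

/ɡ/ is a voiced velar stop.
The voiceless counterpart is a voiceless velar stop — in this inventory, /k/.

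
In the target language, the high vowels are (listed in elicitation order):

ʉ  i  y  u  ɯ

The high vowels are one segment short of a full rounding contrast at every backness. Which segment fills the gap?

/ɨ/

Unrounded: /i/ (front), /ɯ/ (back).
Rounded: /y/ (front), /ʉ/ (central), /u/ (back).
The central row has no unrounded member, so the gap is the central unrounded vowel /ɨ/.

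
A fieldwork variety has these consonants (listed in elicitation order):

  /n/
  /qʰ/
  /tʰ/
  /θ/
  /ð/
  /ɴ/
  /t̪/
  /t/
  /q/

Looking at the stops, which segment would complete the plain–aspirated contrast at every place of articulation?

/t̪ʰ/

dental: plain /t̪/, aspirated —.
alveolar: plain /t/, aspirated /tʰ/.
uvular: plain /q/, aspirated /qʰ/.
The dental row has no aspirated member, so the gap is the aspirated dental stop /t̪ʰ/.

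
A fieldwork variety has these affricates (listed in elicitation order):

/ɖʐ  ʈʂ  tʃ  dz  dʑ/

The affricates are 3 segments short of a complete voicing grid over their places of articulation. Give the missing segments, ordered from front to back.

/ts/, /dʒ/, /tɕ/

alveolar: voiceless —, voiced /dz/.
postalveolar: voiceless /tʃ/, voiced —.
retroflex: voiceless /ʈʂ/, voiced /ɖʐ/.
alveolo-palatal: voiceless —, voiced /dʑ/.
Gaps, from front to back: alveolar lacks voiceless (/ts/); postalveolar lacks voiced (/dʒ/); alveolo-palatal lacks voiceless (/tɕ/).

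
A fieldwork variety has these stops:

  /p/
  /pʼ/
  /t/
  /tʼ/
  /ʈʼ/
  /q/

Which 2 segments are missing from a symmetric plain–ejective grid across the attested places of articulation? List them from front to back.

place of articulation  plain     ejective
bilabial          p         pʼ      
alveolar          t         tʼ      
retroflex         —         ʈʼ      
uvular            q         —       
Gaps, from front to back: retroflex lacks plain (/ʈ/); uvular lacks ejective (/qʼ/).

/ʈ/, /qʼ/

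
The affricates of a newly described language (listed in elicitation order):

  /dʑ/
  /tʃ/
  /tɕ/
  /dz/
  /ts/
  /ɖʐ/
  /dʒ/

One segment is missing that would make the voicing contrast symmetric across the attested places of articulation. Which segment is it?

Voiceless: /ts/ (alveolar), /tʃ/ (postalveolar), /tɕ/ (alveolo-palatal).
Voiced: /dz/ (alveolar), /dʒ/ (postalveolar), /ɖʐ/ (retroflex), /dʑ/ (alveolo-palatal).
The retroflex row has no voiceless member, so the gap is the voiceless retroflex affricate /ʈʂ/.

/ʈʂ/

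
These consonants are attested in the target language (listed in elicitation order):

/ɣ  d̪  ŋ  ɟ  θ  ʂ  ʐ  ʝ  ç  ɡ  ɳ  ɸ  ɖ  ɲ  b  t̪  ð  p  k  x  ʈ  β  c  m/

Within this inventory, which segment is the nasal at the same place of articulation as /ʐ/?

/ʐ/ is a voiced retroflex fricative.
The nasal at the same place is a retroflex nasal — in this inventory, /ɳ/.

/ɳ/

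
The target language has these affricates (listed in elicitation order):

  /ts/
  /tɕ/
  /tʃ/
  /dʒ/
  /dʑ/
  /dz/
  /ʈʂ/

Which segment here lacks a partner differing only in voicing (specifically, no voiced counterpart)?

Alveolar: /ts/ ~ /dz/
Postalveolar: /tʃ/ ~ /dʒ/
Alveolo-palatal: /tɕ/ ~ /dʑ/
Retroflex: only /ʈʂ/ (voiceless); no voiced partner.
So /ʈʂ/ is the unpaired segment.

/ʈʂ/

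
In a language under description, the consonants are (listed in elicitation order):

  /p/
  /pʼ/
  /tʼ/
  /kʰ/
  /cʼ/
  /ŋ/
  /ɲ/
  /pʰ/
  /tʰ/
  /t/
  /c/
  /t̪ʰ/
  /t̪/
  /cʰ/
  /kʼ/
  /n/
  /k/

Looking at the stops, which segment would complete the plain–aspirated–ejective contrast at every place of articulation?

Plain: /p/ (bilabial), /t̪/ (dental), /t/ (alveolar), /c/ (palatal), /k/ (velar).
Aspirated: /pʰ/ (bilabial), /t̪ʰ/ (dental), /tʰ/ (alveolar), /cʰ/ (palatal), /kʰ/ (velar).
Ejective: /pʼ/ (bilabial), /tʼ/ (alveolar), /cʼ/ (palatal), /kʼ/ (velar).
The dental row has no ejective member, so the gap is the ejective dental stop /t̪ʼ/.

/t̪ʼ/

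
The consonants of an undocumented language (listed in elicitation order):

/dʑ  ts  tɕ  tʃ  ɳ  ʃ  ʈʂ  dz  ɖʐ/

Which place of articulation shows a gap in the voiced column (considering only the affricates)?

alveolar: voiceless /ts/, voiced /dz/.
postalveolar: voiceless /tʃ/, voiced —.
retroflex: voiceless /ʈʂ/, voiced /ɖʐ/.
alveolo-palatal: voiceless /tɕ/, voiced /dʑ/.
Every place of articulation has a voiced member except postalveolar, where /dʒ/ would be expected.

postalveolar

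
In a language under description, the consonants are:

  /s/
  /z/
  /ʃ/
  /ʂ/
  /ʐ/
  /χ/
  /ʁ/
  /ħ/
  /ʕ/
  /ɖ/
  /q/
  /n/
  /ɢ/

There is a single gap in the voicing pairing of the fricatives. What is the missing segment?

/ʒ/

alveolar: voiceless /s/, voiced /z/.
postalveolar: voiceless /ʃ/, voiced —.
retroflex: voiceless /ʂ/, voiced /ʐ/.
uvular: voiceless /χ/, voiced /ʁ/.
pharyngeal: voiceless /ħ/, voiced /ʕ/.
The postalveolar row has no voiced member, so the gap is the voiced postalveolar fricative /ʒ/.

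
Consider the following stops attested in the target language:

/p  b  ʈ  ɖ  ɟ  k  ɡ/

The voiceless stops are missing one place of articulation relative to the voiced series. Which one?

palatal

bilabial: voiceless /p/, voiced /b/.
retroflex: voiceless /ʈ/, voiced /ɖ/.
palatal: voiceless —, voiced /ɟ/.
velar: voiceless /k/, voiced /ɡ/.
Every place of articulation has a voiceless member except palatal, where /c/ would be expected.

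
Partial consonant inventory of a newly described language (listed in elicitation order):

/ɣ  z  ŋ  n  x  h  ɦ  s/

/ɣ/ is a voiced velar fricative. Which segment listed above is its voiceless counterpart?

/x/

The voiceless counterpart is a voiceless velar fricative — in this inventory, /x/.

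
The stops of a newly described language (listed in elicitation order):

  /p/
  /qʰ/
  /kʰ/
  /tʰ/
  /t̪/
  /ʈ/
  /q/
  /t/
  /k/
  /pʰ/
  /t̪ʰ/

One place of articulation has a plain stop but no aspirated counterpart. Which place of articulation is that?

retroflex

place of articulation  plain     aspirated
bilabial          p         pʰ      
dental            t̪        t̪ʰ     
alveolar          t         tʰ      
retroflex         ʈ         —       
velar             k         kʰ      
uvular            q         qʰ      
Every place of articulation has an aspirated member except retroflex, where /ʈʰ/ would be expected.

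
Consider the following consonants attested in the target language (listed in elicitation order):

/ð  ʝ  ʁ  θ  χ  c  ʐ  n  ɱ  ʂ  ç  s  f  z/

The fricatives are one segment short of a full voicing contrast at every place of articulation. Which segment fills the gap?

Voiceless: /f/ (labiodental), /θ/ (dental), /s/ (alveolar), /ʂ/ (retroflex), /ç/ (palatal), /χ/ (uvular).
Voiced: /ð/ (dental), /z/ (alveolar), /ʐ/ (retroflex), /ʝ/ (palatal), /ʁ/ (uvular).
The labiodental row has no voiced member, so the gap is the voiced labiodental fricative /v/.

/v/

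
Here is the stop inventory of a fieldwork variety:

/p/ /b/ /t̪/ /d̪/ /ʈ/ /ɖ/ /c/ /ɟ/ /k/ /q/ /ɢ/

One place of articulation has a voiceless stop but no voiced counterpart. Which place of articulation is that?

bilabial: voiceless /p/, voiced /b/.
dental: voiceless /t̪/, voiced /d̪/.
retroflex: voiceless /ʈ/, voiced /ɖ/.
palatal: voiceless /c/, voiced /ɟ/.
velar: voiceless /k/, voiced —.
uvular: voiceless /q/, voiced /ɢ/.
Every place of articulation has a voiced member except velar, where /ɡ/ would be expected.

velar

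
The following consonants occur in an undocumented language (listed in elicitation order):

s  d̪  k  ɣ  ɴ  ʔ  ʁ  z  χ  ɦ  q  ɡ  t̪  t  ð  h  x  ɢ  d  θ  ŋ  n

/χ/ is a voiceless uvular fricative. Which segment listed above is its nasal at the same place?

/ɴ/

The nasal at the same place is an uvular nasal — in this inventory, /ɴ/.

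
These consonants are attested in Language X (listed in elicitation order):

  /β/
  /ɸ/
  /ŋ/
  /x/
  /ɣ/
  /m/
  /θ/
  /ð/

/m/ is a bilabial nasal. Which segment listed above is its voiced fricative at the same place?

/β/

The voiced fricative at the same place is a voiced bilabial fricative — in this inventory, /β/.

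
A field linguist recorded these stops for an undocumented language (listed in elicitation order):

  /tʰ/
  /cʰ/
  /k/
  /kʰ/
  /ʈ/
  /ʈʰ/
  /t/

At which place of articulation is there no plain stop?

palatal

alveolar: plain /t/, aspirated /tʰ/.
retroflex: plain /ʈ/, aspirated /ʈʰ/.
palatal: plain —, aspirated /cʰ/.
velar: plain /k/, aspirated /kʰ/.
Every place of articulation has a plain member except palatal, where /c/ would be expected.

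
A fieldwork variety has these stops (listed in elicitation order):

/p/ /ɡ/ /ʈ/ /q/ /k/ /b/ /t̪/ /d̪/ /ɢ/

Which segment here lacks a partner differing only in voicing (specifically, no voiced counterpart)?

Bilabial: /p/ ~ /b/
Dental: /t̪/ ~ /d̪/
Velar: /k/ ~ /ɡ/
Uvular: /q/ ~ /ɢ/
Retroflex: only /ʈ/ (voiceless); no voiced partner.
So /ʈ/ is the unpaired segment.

/ʈ/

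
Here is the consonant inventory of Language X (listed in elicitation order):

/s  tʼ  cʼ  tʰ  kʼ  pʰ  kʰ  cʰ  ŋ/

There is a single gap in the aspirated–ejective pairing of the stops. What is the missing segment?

place of articulation  aspirated  ejective
bilabial          pʰ        —       
alveolar          tʰ        tʼ      
palatal           cʰ        cʼ      
velar             kʰ        kʼ      
The bilabial row has no ejective member, so the gap is the ejective bilabial stop /pʼ/.

/pʼ/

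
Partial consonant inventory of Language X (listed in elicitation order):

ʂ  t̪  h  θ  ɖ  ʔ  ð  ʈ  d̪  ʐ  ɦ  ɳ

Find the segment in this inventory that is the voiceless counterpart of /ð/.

/θ/

/ð/ is a voiced dental fricative.
The voiceless counterpart is a voiceless dental fricative — in this inventory, /θ/.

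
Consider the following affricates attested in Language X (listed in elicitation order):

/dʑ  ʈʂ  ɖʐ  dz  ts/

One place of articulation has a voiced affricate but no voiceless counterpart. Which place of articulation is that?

alveolo-palatal

place of articulation  voiceless  voiced  
alveolar          ts        dz      
retroflex         ʈʂ        ɖʐ      
alveolo-palatal   —         dʑ      
Every place of articulation has a voiceless member except alveolo-palatal, where /tɕ/ would be expected.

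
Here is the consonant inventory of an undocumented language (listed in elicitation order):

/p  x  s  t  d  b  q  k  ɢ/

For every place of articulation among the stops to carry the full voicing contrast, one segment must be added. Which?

/ɡ/

Voiceless: /p/ (bilabial), /t/ (alveolar), /k/ (velar), /q/ (uvular).
Voiced: /b/ (bilabial), /d/ (alveolar), /ɢ/ (uvular).
The velar row has no voiced member, so the gap is the voiced velar stop /ɡ/.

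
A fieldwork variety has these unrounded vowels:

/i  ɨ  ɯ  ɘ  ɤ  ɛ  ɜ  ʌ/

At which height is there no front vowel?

Front: /i/ (high), /ɛ/ (low-mid).
Central: /ɨ/ (high), /ɘ/ (high-mid), /ɜ/ (low-mid).
Back: /ɯ/ (high), /ɤ/ (high-mid), /ʌ/ (low-mid).
Every height has a front member except high-mid, where /e/ would be expected.

high-mid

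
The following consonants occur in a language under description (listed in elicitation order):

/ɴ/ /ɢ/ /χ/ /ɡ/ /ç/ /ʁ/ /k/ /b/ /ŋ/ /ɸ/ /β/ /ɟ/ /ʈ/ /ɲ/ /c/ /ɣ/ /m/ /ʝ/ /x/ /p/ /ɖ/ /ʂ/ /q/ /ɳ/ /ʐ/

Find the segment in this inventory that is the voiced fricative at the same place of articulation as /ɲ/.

/ʝ/

/ɲ/ is a palatal nasal.
The voiced fricative at the same place is a voiced palatal fricative — in this inventory, /ʝ/.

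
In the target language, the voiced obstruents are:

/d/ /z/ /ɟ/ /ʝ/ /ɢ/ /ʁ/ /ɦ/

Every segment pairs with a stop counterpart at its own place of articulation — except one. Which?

/ɦ/

Alveolar: /d/ ~ /z/
Palatal: /ɟ/ ~ /ʝ/
Uvular: /ɢ/ ~ /ʁ/
Glottal: only /ɦ/ (fricative); no stop partner.
So /ɦ/ is the unpaired segment.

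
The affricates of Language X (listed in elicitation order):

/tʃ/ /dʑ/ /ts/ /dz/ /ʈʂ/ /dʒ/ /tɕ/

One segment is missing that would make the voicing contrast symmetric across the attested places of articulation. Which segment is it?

/ɖʐ/

Voiceless: /ts/ (alveolar), /tʃ/ (postalveolar), /ʈʂ/ (retroflex), /tɕ/ (alveolo-palatal).
Voiced: /dz/ (alveolar), /dʒ/ (postalveolar), /dʑ/ (alveolo-palatal).
The retroflex row has no voiced member, so the gap is the voiced retroflex affricate /ɖʐ/.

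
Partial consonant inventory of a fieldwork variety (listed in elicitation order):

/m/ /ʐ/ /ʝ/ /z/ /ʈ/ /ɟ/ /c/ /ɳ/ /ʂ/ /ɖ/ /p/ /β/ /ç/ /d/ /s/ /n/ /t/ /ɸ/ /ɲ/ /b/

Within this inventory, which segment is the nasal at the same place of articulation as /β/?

/m/

/β/ is a voiced bilabial fricative.
The nasal at the same place is a bilabial nasal — in this inventory, /m/.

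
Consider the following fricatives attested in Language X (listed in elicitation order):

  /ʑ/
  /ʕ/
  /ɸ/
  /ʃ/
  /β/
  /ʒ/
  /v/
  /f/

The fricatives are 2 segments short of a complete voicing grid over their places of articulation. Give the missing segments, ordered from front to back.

/ɕ/, /ħ/

Voiceless: /ɸ/ (bilabial), /f/ (labiodental), /ʃ/ (postalveolar).
Voiced: /β/ (bilabial), /v/ (labiodental), /ʒ/ (postalveolar), /ʑ/ (alveolo-palatal), /ʕ/ (pharyngeal).
Gaps, from front to back: alveolo-palatal lacks voiceless (/ɕ/); pharyngeal lacks voiceless (/ħ/).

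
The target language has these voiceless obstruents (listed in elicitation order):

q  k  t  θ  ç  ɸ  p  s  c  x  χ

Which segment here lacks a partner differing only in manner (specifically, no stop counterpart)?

/θ/

Bilabial: /p/ ~ /ɸ/
Alveolar: /t/ ~ /s/
Palatal: /c/ ~ /ç/
Velar: /k/ ~ /x/
Uvular: /q/ ~ /χ/
Dental: only /θ/ (fricative); no stop partner.
So /θ/ is the unpaired segment.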